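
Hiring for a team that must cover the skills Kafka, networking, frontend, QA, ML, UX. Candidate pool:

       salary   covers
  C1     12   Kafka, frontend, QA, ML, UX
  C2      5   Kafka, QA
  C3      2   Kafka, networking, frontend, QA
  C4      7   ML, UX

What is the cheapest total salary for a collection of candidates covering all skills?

C3, C4 cover every skill at salary 2 + 7 = 9.
Any cover uses at least 2 candidates; among all covering selections none totals below 9.

9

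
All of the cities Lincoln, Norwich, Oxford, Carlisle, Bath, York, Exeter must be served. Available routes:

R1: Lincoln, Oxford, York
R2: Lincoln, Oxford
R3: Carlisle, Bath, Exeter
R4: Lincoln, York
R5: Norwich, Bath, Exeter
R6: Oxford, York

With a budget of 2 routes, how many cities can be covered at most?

6

Choosing R1, R3 covers {Lincoln, Oxford, Carlisle, Bath, York, Exeter} — 6 cities.
No choice of 2 routes does better; here Norwich is left uncovered.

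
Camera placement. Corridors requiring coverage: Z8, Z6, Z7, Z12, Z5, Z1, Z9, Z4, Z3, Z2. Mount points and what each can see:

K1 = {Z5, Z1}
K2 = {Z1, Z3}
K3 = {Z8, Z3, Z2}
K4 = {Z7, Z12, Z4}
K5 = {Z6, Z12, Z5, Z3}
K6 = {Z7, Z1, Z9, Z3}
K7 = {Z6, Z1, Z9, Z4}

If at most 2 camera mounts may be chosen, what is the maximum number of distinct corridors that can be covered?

Choosing K3, K7 covers {Z8, Z6, Z1, Z9, Z4, Z3, Z2} — 7 corridors.
No choice of 2 camera mounts does better; here Z7, Z12, Z5 are left uncovered.

7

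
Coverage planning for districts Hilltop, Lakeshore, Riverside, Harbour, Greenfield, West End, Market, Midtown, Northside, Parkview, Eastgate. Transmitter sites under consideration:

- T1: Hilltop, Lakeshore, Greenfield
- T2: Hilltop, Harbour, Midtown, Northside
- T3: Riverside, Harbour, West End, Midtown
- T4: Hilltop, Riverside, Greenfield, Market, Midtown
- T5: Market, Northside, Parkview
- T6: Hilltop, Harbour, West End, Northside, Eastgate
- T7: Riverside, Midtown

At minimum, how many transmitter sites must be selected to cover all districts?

T1, T3, T5, T6 together cover {Hilltop, Lakeshore, Riverside, Harbour, Greenfield, West End, Market, Midtown, Northside, Parkview, Eastgate} — every district.
No 3 of the 7 transmitter sites cover everything (all 35 triples fall short), so 4 is minimum.

4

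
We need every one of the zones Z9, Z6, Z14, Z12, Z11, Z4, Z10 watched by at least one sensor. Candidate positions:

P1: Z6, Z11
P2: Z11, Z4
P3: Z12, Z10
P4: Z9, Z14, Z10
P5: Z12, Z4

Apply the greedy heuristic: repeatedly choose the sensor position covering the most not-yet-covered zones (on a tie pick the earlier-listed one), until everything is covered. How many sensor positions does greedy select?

3

Pick 1: P4 covers 3 new zones (Z9, Z14, Z10).
Pick 2: P1 covers 2 new zones (Z6, Z11).
Pick 3: P5 covers 2 new zones (Z12, Z4).
Greedy uses 3 sensor positions.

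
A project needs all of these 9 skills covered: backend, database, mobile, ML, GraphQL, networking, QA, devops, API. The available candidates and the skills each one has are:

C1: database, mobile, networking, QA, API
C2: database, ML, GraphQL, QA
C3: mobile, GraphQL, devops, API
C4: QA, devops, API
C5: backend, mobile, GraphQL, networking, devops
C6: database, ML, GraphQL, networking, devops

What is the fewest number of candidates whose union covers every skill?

C1, C2, C5 together cover {backend, database, mobile, ML, GraphQL, networking, QA, devops, API} — every skill.
No 2 of the 6 candidates cover everything (all 15 pairs fall short), so 3 is minimum.

3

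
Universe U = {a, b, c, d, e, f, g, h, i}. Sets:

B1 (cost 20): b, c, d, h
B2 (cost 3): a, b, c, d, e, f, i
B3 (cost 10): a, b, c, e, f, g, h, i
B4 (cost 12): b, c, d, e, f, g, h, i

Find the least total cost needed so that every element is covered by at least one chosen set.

B2, B3 cover every element at cost 3 + 10 = 13.
Any cover uses at least 2 sets; among all covering selections none totals below 13.

13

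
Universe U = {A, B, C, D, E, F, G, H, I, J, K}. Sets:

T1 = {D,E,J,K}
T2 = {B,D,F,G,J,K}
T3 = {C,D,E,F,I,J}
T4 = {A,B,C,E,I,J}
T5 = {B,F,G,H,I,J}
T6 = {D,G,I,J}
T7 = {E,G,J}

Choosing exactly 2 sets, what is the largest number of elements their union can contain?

Choosing T2, T4 covers {A, B, C, D, E, F, G, I, J, K} — 10 elements.
No choice of 2 sets does better; here H is left uncovered.

10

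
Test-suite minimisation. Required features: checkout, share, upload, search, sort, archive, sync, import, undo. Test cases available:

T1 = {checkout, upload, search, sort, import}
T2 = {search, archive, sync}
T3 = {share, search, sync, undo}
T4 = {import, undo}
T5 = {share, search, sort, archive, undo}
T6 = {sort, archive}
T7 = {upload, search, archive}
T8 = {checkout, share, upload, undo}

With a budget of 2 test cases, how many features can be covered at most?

Choosing T1, T3 covers {checkout, share, upload, search, sort, sync, import, undo} — 8 features.
No choice of 2 test cases does better; here archive is left uncovered.

8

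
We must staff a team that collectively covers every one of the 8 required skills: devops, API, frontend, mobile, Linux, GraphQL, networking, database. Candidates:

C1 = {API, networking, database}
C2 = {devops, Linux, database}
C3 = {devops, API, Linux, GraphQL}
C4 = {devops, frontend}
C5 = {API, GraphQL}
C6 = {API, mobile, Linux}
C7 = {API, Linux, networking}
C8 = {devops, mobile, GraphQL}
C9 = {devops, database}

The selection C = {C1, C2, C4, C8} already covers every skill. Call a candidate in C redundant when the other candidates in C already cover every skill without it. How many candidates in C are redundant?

0

Drop C1: API, networking uncovered — not redundant.
Drop C2: Linux uncovered — not redundant.
Drop C4: frontend uncovered — not redundant.
Drop C8: mobile, GraphQL uncovered — not redundant.
None of the candidates in C is redundant.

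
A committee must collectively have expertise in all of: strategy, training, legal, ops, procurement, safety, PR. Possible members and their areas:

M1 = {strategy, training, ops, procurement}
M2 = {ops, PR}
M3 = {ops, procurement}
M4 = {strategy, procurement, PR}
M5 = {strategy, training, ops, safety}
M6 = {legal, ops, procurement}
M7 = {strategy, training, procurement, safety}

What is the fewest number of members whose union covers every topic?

3

M2, M5, M6 together cover {strategy, training, legal, ops, procurement, safety, PR} — every topic.
No 2 of the 7 members cover everything (all 21 pairs fall short), so 3 is minimum.
Greedy (largest uncovered first) would take M1, M2, M5, M6 — 4 members — but 3 suffice.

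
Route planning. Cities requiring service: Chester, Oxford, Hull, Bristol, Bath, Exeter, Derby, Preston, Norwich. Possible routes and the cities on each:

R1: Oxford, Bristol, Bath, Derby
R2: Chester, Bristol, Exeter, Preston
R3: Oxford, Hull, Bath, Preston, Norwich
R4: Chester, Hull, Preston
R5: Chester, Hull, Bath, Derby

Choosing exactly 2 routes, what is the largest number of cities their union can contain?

Choosing R2, R3 covers {Chester, Oxford, Hull, Bristol, Bath, Exeter, Preston, Norwich} — 8 cities.
No choice of 2 routes does better; here Derby is left uncovered.

8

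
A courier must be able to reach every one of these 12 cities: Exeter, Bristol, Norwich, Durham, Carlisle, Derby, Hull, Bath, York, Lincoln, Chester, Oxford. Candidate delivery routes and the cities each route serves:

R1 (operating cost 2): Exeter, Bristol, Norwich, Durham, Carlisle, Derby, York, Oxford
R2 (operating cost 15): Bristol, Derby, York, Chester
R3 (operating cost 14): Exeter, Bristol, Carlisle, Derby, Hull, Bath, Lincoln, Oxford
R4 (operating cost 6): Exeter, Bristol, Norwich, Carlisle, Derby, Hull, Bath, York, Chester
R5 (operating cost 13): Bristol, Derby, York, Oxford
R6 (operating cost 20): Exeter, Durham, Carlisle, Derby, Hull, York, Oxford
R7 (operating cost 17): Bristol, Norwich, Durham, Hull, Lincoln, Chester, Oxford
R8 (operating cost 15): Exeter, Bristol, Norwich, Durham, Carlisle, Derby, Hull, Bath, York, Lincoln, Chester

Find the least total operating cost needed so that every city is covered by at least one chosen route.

17

R1, R8 cover every city at operating cost 2 + 15 = 17.
Any cover uses at least 2 routes; among all covering selections none totals below 17.
Greedy by coverage-per-operating cost would pick R1, R4, R3 for 22 — worse than the optimum 17.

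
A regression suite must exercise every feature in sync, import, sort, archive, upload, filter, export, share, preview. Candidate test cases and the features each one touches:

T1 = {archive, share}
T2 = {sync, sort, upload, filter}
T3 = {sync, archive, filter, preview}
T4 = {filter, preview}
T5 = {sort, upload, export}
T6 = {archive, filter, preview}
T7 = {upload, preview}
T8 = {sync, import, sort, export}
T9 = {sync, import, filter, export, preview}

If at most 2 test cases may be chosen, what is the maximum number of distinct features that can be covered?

Choosing T1, T9 covers {sync, import, archive, filter, export, share, preview} — 7 features.
No choice of 2 test cases does better; here sort, upload are left uncovered.

7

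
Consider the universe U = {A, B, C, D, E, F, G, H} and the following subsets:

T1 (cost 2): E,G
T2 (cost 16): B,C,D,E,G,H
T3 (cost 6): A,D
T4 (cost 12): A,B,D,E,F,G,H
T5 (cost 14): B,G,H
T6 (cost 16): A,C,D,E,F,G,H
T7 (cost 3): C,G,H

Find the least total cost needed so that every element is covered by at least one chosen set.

T4, T7 cover every element at cost 12 + 3 = 15.
Any cover uses at least 2 sets; among all covering selections none totals below 15.
Greedy by coverage-per-cost would pick T1, T7, T3, T4 for 23 — worse than the optimum 15.

15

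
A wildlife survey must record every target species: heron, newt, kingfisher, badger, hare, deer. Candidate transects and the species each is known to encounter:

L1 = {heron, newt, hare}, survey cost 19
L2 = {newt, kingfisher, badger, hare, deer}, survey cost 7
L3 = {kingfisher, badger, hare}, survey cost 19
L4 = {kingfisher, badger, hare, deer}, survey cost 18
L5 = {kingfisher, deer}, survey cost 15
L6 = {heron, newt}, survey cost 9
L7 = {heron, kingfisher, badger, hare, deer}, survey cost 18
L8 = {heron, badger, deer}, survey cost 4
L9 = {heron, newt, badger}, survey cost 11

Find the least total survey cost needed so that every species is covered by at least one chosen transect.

L2, L8 cover every species at survey cost 7 + 4 = 11.
Any cover uses at least 2 transects; among all covering selections none totals below 11.

11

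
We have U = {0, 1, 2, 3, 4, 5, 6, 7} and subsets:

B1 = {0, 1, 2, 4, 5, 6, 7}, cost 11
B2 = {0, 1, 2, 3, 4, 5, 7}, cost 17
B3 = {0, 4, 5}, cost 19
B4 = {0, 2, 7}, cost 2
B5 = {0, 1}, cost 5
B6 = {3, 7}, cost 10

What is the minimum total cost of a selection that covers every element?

B1, B6 cover every element at cost 11 + 10 = 21.
Any cover uses at least 2 sets; among all covering selections none totals below 21.
Greedy by coverage-per-cost would pick B4, B1, B6 for 23 — worse than the optimum 21.

21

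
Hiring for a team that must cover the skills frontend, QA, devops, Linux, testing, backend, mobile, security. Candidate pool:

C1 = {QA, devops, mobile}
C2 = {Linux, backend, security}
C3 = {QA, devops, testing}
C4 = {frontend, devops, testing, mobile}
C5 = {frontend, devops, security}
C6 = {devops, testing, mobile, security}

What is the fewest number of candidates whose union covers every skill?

C1, C2, C4 together cover {frontend, QA, devops, Linux, testing, backend, mobile, security} — every skill.
No 2 of the 6 candidates cover everything (all 15 pairs fall short), so 3 is minimum.

3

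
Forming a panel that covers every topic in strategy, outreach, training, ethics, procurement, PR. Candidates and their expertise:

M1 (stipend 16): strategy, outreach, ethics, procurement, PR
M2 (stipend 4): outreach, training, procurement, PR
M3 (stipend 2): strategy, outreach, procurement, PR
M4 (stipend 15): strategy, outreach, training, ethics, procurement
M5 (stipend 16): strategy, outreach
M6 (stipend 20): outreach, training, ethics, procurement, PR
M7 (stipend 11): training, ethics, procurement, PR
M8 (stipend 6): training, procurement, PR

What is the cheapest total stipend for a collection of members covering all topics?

13

M3, M7 cover every topic at stipend 2 + 11 = 13.
Any cover uses at least 2 members; among all covering selections none totals below 13.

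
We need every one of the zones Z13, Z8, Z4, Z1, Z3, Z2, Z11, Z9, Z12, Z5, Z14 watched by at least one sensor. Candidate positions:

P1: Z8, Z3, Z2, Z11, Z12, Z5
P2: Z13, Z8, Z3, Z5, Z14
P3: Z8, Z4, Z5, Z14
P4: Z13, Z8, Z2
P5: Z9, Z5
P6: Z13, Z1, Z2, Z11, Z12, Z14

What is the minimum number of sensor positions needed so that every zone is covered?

P1, P3, P5, P6 together cover {Z13, Z8, Z4, Z1, Z3, Z2, Z11, Z9, Z12, Z5, Z14} — every zone.
No 3 of the 6 sensor positions cover everything (all 20 triples fall short), so 4 is minimum.

4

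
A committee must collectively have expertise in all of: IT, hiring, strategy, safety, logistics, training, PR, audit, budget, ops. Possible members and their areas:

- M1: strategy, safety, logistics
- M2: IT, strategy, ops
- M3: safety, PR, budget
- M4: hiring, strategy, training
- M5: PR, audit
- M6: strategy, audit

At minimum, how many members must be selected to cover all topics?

5

M1, M2, M3, M4, M5 together cover {IT, hiring, strategy, safety, logistics, training, PR, audit, budget, ops} — every topic.
No 4 of the 6 members cover everything (all 15 size-4 selections fall short), so 5 is minimum.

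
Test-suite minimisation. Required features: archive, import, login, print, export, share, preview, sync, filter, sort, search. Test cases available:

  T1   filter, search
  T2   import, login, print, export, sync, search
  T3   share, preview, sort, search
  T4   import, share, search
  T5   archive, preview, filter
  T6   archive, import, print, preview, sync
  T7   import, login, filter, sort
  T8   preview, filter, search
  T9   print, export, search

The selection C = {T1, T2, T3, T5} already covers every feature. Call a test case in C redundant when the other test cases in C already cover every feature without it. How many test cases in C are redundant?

Drop T1: the rest still cover every feature — redundant.
Drop T2: import, login, print, export, … uncovered — not redundant.
Drop T3: share, sort uncovered — not redundant.
Drop T5: archive uncovered — not redundant.
1 redundant: T1.

1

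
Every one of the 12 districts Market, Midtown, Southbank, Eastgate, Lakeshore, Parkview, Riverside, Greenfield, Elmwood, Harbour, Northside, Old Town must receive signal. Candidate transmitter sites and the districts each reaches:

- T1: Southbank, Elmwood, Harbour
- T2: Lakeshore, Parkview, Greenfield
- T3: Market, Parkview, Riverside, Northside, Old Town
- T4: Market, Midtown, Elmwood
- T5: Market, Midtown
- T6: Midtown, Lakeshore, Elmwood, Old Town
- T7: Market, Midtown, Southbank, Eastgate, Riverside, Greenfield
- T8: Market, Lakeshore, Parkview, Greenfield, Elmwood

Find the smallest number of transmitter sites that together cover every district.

T1, T2, T3, T7 together cover {Market, Midtown, Southbank, Eastgate, Lakeshore, Parkview, Riverside, Greenfield, Elmwood, Harbour, Northside, Old Town} — every district.
No 3 of the 8 transmitter sites cover everything (all 56 triples fall short), so 4 is minimum.

4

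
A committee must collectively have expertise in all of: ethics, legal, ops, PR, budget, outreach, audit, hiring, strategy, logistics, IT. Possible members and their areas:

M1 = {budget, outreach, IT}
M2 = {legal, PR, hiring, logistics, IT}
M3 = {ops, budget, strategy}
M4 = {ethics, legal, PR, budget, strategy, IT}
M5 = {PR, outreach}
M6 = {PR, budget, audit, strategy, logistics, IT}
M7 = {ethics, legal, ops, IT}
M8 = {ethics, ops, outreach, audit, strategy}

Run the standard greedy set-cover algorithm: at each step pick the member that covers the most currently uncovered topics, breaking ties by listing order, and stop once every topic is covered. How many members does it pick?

Pick 1: M4 covers 6 new topics (ethics, legal, PR, budget, strategy, IT).
Pick 2: M8 covers 3 new topics (ops, outreach, audit).
Pick 3: M2 covers 2 new topics (hiring, logistics).
Greedy uses 3 members.

3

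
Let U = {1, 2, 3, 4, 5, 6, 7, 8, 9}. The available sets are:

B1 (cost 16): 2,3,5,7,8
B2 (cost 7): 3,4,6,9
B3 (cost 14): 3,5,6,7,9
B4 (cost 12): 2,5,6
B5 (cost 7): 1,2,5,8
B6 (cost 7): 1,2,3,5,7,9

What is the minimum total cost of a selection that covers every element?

21

B2, B5, B6 cover every element at cost 7 + 7 + 7 = 21.
Any cover uses at least 3 sets; among all covering selections none totals below 21.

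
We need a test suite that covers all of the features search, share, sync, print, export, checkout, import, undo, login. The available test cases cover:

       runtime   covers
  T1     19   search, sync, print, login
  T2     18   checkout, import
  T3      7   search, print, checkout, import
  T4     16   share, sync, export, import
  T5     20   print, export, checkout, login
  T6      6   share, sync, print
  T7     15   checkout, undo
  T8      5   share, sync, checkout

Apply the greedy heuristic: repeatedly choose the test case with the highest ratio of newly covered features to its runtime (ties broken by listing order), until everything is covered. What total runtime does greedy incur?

Pick 1: T8 adds 3 new (share, sync, checkout) at runtime 5 (ratio 3/5).
Pick 2: T3 adds 3 new (search, print, import) at runtime 7 (ratio 3/7).
Pick 3: T5 adds 2 new (export, login) at runtime 20 (ratio 2/20).
Pick 4: T7 adds 1 new (undo) at runtime 15 (ratio 1/15).
Greedy total runtime: 5 + 7 + 20 + 15 = 47.

47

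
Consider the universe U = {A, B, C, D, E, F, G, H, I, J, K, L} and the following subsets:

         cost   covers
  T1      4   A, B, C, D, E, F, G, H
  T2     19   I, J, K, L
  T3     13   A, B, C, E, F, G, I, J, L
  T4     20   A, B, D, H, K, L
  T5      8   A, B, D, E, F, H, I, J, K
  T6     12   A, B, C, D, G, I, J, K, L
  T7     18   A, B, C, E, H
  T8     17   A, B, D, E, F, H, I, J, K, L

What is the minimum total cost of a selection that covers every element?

16

T1, T6 cover every element at cost 4 + 12 = 16.
Any cover uses at least 2 sets; among all covering selections none totals below 16.
Greedy by coverage-per-cost would pick T1, T5, T6 for 24 — worse than the optimum 16.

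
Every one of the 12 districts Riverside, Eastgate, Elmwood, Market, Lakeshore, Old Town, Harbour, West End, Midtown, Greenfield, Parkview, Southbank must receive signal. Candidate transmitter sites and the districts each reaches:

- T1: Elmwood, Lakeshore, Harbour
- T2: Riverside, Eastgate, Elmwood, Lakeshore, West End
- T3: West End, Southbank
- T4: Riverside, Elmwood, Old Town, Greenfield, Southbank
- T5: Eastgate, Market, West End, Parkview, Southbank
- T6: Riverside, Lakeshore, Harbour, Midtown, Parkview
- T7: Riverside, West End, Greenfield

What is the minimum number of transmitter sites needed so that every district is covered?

3

T4, T5, T6 together cover {Riverside, Eastgate, Elmwood, Market, Lakeshore, Old Town, Harbour, West End, Midtown, Greenfield, Parkview, Southbank} — every district.
No 2 of the 7 transmitter sites cover everything (all 21 pairs fall short), so 3 is minimum.
Greedy (largest uncovered first) would take T2, T4, T6, T5 — 4 transmitter sites — but 3 suffice.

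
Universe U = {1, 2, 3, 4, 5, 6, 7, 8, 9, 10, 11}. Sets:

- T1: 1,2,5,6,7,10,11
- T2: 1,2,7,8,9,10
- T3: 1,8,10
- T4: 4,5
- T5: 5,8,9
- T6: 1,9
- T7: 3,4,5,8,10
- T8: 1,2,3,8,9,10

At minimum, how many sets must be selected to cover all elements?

T1, T2, T7 together cover {1, 2, 3, 4, 5, 6, 7, 8, 9, 10, 11} — every element.
No 2 of the 8 sets cover everything (all 28 pairs fall short), so 3 is minimum.

3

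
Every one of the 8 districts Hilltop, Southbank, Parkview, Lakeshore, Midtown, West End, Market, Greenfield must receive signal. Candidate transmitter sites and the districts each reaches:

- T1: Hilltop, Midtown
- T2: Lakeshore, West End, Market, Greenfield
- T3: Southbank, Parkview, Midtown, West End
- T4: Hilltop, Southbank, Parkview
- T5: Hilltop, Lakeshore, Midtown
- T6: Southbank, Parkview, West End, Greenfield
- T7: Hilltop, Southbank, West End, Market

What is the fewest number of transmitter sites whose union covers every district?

T1, T2, T3 together cover {Hilltop, Southbank, Parkview, Lakeshore, Midtown, West End, Market, Greenfield} — every district.
No 2 of the 7 transmitter sites cover everything (all 21 pairs fall short), so 3 is minimum.

3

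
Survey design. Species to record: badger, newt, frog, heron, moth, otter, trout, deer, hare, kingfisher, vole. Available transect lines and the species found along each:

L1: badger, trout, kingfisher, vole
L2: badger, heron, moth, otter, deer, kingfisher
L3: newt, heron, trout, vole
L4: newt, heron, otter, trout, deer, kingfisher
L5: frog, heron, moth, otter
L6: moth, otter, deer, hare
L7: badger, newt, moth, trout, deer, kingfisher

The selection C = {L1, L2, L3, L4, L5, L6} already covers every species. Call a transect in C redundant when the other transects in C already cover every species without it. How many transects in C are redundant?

Drop L1: the rest still cover every species — redundant.
Drop L2: the rest still cover every species — redundant.
Drop L3: the rest still cover every species — redundant.
Drop L4: the rest still cover every species — redundant.
Drop L5: frog uncovered — not redundant.
Drop L6: hare uncovered — not redundant.
4 redundant: L1, L2, L3, L4.

4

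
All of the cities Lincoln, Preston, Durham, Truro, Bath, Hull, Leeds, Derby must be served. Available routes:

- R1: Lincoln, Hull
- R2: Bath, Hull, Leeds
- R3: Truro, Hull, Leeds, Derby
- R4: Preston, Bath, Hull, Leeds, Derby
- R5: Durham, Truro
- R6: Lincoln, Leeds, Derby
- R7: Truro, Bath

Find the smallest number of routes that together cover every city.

3

R1, R4, R5 together cover {Lincoln, Preston, Durham, Truro, Bath, Hull, Leeds, Derby} — every city.
No 2 of the 7 routes cover everything (all 21 pairs fall short), so 3 is minimum.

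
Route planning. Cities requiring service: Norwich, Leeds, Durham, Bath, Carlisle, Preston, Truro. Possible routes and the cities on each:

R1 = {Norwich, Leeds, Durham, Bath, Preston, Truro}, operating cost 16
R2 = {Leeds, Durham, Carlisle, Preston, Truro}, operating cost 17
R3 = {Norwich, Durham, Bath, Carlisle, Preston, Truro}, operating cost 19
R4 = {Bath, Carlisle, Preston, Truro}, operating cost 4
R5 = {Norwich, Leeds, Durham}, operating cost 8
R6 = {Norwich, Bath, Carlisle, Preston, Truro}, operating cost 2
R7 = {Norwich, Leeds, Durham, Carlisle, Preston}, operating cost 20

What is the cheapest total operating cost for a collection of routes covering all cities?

10

R5, R6 cover every city at operating cost 8 + 2 = 10.
Any cover uses at least 2 routes; among all covering selections none totals below 10.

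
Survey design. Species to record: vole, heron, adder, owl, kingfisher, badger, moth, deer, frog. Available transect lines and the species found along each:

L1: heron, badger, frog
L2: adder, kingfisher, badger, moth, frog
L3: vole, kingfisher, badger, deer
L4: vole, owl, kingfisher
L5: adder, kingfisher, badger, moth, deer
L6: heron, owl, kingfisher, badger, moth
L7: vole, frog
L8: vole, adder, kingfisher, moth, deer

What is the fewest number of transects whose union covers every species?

L1, L4, L5 together cover {vole, heron, adder, owl, kingfisher, badger, moth, deer, frog} — every species.
No 2 of the 8 transects cover everything (all 28 pairs fall short), so 3 is minimum.

3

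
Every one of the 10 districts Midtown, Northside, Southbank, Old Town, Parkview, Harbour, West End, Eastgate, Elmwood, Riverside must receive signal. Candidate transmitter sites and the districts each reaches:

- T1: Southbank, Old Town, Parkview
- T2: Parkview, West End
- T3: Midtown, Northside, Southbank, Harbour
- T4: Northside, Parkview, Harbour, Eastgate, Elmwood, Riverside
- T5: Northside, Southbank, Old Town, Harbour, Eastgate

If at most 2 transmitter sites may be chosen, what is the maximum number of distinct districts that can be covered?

8

Choosing T1, T4 covers {Northside, Southbank, Old Town, Parkview, Harbour, Eastgate, Elmwood, Riverside} — 8 districts.
No choice of 2 transmitter sites does better; here Midtown, West End are left uncovered.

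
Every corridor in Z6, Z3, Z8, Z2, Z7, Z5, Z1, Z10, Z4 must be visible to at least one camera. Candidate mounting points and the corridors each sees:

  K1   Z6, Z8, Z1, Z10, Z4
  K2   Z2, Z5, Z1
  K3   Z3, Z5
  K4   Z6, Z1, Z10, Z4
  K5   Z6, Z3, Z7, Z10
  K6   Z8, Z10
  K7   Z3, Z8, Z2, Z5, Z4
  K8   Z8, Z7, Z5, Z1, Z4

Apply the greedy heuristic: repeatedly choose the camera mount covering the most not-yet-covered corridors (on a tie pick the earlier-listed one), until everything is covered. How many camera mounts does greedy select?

3

Pick 1: K1 covers 5 new corridors (Z6, Z8, Z1, Z10, Z4).
Pick 2: K7 covers 3 new corridors (Z3, Z2, Z5).
Pick 3: K5 covers 1 new corridors (Z7).
Greedy uses 3 camera mounts.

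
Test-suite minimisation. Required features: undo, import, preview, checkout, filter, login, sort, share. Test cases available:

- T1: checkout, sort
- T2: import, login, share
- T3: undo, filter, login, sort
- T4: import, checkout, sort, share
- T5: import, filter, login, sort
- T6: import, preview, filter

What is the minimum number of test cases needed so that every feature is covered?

T3, T4, T6 together cover {undo, import, preview, checkout, filter, login, sort, share} — every feature.
No 2 of the 6 test cases cover everything (all 15 pairs fall short), so 3 is minimum.

3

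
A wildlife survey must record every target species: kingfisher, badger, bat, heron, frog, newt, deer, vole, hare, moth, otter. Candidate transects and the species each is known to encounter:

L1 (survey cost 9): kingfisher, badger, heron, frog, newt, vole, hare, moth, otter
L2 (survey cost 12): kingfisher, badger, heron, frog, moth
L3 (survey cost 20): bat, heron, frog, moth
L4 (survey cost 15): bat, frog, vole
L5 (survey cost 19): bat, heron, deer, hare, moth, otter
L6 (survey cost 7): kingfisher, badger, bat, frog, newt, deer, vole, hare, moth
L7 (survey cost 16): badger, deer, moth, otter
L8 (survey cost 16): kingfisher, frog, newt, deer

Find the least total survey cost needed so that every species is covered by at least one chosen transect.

16

L1, L6 cover every species at survey cost 9 + 7 = 16.
Any cover uses at least 2 transects; among all covering selections none totals below 16.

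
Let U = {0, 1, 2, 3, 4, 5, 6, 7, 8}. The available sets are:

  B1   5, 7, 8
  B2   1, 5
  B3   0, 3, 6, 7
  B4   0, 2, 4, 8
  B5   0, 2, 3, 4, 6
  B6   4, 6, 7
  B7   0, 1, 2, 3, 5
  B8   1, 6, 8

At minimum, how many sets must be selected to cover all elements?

3

B1, B2, B5 together cover {0, 1, 2, 3, 4, 5, 6, 7, 8} — every element.
No 2 of the 8 sets cover everything (all 28 pairs fall short), so 3 is minimum.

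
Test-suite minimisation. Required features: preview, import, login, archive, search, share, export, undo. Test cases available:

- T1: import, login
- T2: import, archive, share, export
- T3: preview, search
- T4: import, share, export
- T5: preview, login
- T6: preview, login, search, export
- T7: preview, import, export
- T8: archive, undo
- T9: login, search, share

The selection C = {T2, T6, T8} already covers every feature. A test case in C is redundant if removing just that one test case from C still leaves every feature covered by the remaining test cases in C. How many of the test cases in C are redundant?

0

Drop T2: import, share uncovered — not redundant.
Drop T6: preview, login, search uncovered — not redundant.
Drop T8: undo uncovered — not redundant.
None of the test cases in C is redundant.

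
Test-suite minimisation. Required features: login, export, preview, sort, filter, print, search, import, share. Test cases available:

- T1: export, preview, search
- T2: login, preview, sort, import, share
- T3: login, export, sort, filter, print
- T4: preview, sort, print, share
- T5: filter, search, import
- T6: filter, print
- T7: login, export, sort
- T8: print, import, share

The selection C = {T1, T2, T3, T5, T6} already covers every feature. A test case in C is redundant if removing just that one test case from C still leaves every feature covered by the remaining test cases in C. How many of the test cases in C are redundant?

Drop T1: the rest still cover every feature — redundant.
Drop T2: share uncovered — not redundant.
Drop T3: the rest still cover every feature — redundant.
Drop T5: the rest still cover every feature — redundant.
Drop T6: the rest still cover every feature — redundant.
4 redundant: T1, T3, T5, T6.

4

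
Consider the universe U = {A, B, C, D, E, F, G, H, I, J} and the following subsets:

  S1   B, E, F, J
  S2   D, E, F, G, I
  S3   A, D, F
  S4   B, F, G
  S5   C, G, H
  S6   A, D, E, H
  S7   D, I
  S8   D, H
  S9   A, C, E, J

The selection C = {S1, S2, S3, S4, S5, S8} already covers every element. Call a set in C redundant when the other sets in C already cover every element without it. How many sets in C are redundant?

2

Drop S1: J uncovered — not redundant.
Drop S2: I uncovered — not redundant.
Drop S3: A uncovered — not redundant.
Drop S4: the rest still cover every element — redundant.
Drop S5: C uncovered — not redundant.
Drop S8: the rest still cover every element — redundant.
2 redundant: S4, S8.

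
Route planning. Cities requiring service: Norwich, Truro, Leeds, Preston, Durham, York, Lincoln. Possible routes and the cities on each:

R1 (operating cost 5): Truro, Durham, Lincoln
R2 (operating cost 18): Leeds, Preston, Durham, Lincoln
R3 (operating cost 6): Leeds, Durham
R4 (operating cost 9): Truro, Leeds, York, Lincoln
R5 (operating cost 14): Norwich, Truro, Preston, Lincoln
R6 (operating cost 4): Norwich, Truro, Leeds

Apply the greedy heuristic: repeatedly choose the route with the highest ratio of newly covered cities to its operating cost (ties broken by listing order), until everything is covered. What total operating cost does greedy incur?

32

Pick 1: R6 adds 3 new (Norwich, Truro, Leeds) at operating cost 4 (ratio 3/4).
Pick 2: R1 adds 2 new (Durham, Lincoln) at operating cost 5 (ratio 2/5).
Pick 3: R4 adds 1 new (York) at operating cost 9 (ratio 1/9).
Pick 4: R5 adds 1 new (Preston) at operating cost 14 (ratio 1/14).
Greedy total operating cost: 4 + 5 + 9 + 14 = 32. (The true optimum is 28, so greedy overshoots here.)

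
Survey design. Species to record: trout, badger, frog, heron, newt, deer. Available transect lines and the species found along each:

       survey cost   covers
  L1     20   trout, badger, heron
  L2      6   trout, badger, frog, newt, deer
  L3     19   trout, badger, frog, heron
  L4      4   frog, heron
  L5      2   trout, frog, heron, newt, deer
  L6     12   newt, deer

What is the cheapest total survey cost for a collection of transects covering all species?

L2, L5 cover every species at survey cost 6 + 2 = 8.
Any cover uses at least 2 transects; among all covering selections none totals below 8.

8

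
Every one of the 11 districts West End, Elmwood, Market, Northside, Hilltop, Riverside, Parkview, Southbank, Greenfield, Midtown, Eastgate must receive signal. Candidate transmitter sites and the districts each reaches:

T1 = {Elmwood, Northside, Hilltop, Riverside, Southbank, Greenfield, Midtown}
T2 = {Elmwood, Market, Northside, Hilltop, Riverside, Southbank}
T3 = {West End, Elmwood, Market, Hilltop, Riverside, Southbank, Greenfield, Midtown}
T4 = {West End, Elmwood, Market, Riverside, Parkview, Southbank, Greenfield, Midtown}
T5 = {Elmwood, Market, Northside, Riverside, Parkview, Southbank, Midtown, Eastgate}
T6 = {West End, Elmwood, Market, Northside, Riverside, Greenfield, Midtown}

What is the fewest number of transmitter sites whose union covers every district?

T3, T5 together cover {West End, Elmwood, Market, Northside, Hilltop, Riverside, Parkview, Southbank, Greenfield, Midtown, Eastgate} — every district.
No single transmitter site contains all 11 districts, so 2 is optimal.

2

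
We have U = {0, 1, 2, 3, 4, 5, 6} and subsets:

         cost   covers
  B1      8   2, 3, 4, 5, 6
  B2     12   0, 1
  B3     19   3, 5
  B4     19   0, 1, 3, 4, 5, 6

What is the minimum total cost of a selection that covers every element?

B1, B2 cover every element at cost 8 + 12 = 20.
Any cover uses at least 2 sets; among all covering selections none totals below 20.

20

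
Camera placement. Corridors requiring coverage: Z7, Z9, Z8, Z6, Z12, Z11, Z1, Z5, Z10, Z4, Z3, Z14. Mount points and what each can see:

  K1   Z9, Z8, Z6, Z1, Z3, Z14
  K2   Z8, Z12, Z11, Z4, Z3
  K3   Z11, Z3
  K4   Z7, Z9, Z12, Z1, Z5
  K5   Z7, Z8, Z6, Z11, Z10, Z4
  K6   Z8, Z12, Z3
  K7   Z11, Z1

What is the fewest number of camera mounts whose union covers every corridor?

K1, K4, K5 together cover {Z7, Z9, Z8, Z6, Z12, Z11, Z1, Z5, Z10, Z4, Z3, Z14} — every corridor.
No 2 of the 7 camera mounts cover everything (all 21 pairs fall short), so 3 is minimum.

3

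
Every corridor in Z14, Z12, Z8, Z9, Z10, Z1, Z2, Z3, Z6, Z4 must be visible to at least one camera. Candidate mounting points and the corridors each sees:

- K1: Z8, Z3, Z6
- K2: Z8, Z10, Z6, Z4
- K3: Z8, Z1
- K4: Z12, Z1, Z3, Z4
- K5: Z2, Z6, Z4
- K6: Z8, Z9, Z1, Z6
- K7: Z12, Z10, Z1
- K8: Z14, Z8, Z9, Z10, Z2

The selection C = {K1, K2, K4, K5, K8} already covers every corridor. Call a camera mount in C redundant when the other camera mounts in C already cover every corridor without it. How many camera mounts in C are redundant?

Drop K1: the rest still cover every corridor — redundant.
Drop K2: the rest still cover every corridor — redundant.
Drop K4: Z12, Z1 uncovered — not redundant.
Drop K5: the rest still cover every corridor — redundant.
Drop K8: Z14, Z9 uncovered — not redundant.
3 redundant: K1, K2, K5.

3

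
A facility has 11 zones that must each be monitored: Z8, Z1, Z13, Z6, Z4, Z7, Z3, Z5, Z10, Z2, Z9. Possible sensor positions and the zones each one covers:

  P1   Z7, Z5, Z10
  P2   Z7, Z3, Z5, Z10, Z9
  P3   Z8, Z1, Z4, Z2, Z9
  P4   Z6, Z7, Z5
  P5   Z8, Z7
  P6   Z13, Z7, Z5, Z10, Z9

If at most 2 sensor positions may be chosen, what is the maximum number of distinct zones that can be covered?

Choosing P2, P3 covers {Z8, Z1, Z4, Z7, Z3, Z5, Z10, Z2, Z9} — 9 zones.
No choice of 2 sensor positions does better; here Z13, Z6 are left uncovered.

9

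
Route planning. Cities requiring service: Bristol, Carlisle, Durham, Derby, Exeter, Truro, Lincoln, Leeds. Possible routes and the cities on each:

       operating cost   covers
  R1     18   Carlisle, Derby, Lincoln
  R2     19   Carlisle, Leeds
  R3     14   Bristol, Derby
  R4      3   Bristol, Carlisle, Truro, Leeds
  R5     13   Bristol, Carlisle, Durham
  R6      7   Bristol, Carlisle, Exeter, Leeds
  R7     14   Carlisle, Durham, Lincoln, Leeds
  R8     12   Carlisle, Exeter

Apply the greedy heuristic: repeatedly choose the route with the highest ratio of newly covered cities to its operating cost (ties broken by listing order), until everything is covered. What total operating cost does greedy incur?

Pick 1: R4 adds 4 new (Bristol, Carlisle, Truro, Leeds) at operating cost 3 (ratio 4/3).
Pick 2: R6 adds 1 new (Exeter) at operating cost 7 (ratio 1/7).
Pick 3: R7 adds 2 new (Durham, Lincoln) at operating cost 14 (ratio 2/14).
Pick 4: R3 adds 1 new (Derby) at operating cost 14 (ratio 1/14).
Greedy total operating cost: 3 + 7 + 14 + 14 = 38.

38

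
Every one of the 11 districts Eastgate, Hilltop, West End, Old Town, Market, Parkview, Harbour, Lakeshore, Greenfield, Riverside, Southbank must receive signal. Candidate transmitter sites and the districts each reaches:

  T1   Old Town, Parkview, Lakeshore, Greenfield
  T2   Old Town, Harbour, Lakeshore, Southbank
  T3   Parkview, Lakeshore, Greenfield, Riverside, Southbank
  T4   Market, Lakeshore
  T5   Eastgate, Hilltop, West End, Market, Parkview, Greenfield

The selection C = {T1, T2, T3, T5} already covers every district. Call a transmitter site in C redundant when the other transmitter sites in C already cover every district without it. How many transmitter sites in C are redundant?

Drop T1: the rest still cover every district — redundant.
Drop T2: Harbour uncovered — not redundant.
Drop T3: Riverside uncovered — not redundant.
Drop T5: Eastgate, Hilltop, West End, Market uncovered — not redundant.
1 redundant: T1.

1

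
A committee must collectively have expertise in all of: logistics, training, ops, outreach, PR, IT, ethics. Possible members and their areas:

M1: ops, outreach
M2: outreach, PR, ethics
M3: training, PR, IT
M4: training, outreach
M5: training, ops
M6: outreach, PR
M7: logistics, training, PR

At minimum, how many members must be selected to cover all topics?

4

M1, M2, M3, M7 together cover {logistics, training, ops, outreach, PR, IT, ethics} — every topic.
No 3 of the 7 members cover everything (all 35 triples fall short), so 4 is minimum.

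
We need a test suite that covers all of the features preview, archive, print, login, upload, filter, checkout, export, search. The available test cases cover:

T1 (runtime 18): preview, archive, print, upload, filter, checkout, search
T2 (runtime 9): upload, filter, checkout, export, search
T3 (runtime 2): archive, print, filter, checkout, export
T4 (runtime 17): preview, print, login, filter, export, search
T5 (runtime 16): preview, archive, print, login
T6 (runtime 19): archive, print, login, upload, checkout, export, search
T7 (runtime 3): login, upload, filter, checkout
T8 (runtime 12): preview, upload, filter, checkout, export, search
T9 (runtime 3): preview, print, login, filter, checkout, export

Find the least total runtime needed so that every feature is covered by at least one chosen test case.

T2, T3, T9 cover every feature at runtime 9 + 2 + 3 = 14.
Any cover uses at least 2 test cases; among all covering selections none totals below 14.

14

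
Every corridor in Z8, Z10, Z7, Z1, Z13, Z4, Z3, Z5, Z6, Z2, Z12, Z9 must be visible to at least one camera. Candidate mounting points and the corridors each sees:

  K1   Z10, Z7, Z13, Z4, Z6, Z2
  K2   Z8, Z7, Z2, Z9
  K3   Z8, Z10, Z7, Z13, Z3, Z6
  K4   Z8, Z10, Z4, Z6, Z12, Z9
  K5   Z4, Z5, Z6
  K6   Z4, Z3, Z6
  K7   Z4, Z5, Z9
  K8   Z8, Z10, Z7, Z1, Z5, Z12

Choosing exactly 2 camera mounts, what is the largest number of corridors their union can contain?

10

Choosing K1, K8 covers {Z8, Z10, Z7, Z1, Z13, Z4, Z5, Z6, Z2, Z12} — 10 corridors.
No choice of 2 camera mounts does better; here Z3, Z9 are left uncovered.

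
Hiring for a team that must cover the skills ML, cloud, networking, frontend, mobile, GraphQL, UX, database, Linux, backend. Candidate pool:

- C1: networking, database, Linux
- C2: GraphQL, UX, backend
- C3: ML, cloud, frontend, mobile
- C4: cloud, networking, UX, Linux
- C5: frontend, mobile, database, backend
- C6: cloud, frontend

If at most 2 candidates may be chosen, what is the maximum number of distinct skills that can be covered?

Choosing C4, C5 covers {cloud, networking, frontend, mobile, UX, database, Linux, backend} — 8 skills.
No choice of 2 candidates does better; here ML, GraphQL are left uncovered.

8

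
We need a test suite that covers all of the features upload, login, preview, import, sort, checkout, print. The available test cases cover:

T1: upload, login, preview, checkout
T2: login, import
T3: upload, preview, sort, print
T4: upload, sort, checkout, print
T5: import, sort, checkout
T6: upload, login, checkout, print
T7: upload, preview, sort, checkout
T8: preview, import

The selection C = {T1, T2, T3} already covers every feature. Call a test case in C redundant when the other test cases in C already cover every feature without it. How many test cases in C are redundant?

Drop T1: checkout uncovered — not redundant.
Drop T2: import uncovered — not redundant.
Drop T3: sort, print uncovered — not redundant.
None of the test cases in C is redundant.

0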